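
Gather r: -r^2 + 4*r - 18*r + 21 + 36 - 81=-r^2 - 14*r - 24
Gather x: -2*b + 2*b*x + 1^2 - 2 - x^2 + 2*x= -2*b - x^2 + x*(2*b + 2) - 1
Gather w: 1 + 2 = 3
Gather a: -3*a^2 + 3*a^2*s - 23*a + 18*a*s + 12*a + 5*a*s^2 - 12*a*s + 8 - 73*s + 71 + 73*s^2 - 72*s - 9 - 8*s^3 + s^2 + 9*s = a^2*(3*s - 3) + a*(5*s^2 + 6*s - 11) - 8*s^3 + 74*s^2 - 136*s + 70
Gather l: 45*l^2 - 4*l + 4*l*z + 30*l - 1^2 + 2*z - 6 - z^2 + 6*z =45*l^2 + l*(4*z + 26) - z^2 + 8*z - 7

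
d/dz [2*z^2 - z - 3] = 4*z - 1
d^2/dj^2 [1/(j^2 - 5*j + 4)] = 2*(-j^2 + 5*j + (2*j - 5)^2 - 4)/(j^2 - 5*j + 4)^3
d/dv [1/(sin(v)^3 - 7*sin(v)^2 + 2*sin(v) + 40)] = (-3*sin(v)^2 + 14*sin(v) - 2)*cos(v)/(sin(v)^3 - 7*sin(v)^2 + 2*sin(v) + 40)^2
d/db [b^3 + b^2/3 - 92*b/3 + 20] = 3*b^2 + 2*b/3 - 92/3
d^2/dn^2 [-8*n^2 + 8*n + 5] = -16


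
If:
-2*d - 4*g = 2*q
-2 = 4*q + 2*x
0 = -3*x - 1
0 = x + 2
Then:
No Solution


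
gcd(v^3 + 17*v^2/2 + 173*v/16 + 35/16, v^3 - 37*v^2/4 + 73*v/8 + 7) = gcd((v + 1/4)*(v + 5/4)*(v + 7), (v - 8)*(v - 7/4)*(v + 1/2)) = 1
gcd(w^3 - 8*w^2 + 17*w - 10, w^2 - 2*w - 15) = w - 5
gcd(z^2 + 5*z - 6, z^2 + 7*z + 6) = z + 6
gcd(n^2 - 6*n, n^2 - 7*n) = n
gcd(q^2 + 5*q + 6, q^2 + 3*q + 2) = q + 2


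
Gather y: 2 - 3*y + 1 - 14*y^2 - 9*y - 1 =-14*y^2 - 12*y + 2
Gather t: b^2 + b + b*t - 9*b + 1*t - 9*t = b^2 - 8*b + t*(b - 8)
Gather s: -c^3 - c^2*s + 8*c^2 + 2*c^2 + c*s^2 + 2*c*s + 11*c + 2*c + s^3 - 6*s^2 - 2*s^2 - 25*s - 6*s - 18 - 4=-c^3 + 10*c^2 + 13*c + s^3 + s^2*(c - 8) + s*(-c^2 + 2*c - 31) - 22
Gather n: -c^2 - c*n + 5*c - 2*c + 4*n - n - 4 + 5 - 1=-c^2 + 3*c + n*(3 - c)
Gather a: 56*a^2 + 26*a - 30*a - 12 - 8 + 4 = 56*a^2 - 4*a - 16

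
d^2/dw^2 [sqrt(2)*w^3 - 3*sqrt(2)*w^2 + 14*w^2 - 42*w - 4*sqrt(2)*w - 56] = 6*sqrt(2)*w - 6*sqrt(2) + 28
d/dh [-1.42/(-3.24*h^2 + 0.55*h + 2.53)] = (0.781 - 9.2016*h)/(-3.24*h^2 + 0.55*h + 2.53)^2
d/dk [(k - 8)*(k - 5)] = 2*k - 13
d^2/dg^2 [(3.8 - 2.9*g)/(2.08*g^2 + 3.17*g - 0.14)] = (-(2.9*g - 3.8)*(4.16*g + 3.17)*(8.32*g + 6.34) + (36.192*g + 2.578)*(2.08*g^2 + 3.17*g - 0.14))/(2.08*g^2 + 3.17*g - 0.14)^3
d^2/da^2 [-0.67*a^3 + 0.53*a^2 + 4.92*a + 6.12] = 1.06 - 4.02*a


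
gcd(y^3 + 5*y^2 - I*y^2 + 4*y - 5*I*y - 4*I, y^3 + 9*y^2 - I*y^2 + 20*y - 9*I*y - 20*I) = y^2 + y*(4 - I) - 4*I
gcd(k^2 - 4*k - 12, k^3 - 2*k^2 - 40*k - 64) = k + 2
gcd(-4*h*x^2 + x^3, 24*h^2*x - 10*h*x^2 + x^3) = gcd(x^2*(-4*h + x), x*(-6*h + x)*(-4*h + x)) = -4*h*x + x^2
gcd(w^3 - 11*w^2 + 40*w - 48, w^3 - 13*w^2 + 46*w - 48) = w - 3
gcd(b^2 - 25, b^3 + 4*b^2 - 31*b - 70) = b - 5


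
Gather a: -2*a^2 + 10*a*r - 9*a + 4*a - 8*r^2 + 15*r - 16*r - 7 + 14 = -2*a^2 + a*(10*r - 5) - 8*r^2 - r + 7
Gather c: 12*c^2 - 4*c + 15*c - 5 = 12*c^2 + 11*c - 5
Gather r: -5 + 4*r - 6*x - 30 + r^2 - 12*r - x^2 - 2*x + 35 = r^2 - 8*r - x^2 - 8*x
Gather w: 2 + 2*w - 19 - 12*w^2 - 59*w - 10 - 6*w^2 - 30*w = -18*w^2 - 87*w - 27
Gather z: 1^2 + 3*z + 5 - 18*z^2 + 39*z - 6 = -18*z^2 + 42*z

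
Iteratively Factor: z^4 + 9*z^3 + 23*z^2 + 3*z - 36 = (z - 1)*(z^3 + 10*z^2 + 33*z + 36) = (z - 1)*(z + 3)*(z^2 + 7*z + 12) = (z - 1)*(z + 3)*(z + 4)*(z + 3)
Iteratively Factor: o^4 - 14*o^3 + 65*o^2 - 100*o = (o - 4)*(o^3 - 10*o^2 + 25*o) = (o - 5)*(o - 4)*(o^2 - 5*o) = o*(o - 5)*(o - 4)*(o - 5)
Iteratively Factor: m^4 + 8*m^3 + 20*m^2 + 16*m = (m)*(m^3 + 8*m^2 + 20*m + 16) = m*(m + 4)*(m^2 + 4*m + 4) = m*(m + 2)*(m + 4)*(m + 2)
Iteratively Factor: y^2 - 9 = (y + 3)*(y - 3)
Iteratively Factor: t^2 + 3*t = (t + 3)*(t)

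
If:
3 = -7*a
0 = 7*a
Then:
No Solution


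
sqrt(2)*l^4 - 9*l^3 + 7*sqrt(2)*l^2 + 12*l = l*(l - 3*sqrt(2))*(l - 2*sqrt(2))*(sqrt(2)*l + 1)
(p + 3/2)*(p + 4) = p^2 + 11*p/2 + 6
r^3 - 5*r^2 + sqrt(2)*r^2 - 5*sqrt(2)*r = r*(r - 5)*(r + sqrt(2))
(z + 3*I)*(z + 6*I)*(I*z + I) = I*z^3 - 9*z^2 + I*z^2 - 9*z - 18*I*z - 18*I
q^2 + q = q*(q + 1)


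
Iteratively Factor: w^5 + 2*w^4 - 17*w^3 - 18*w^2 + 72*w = (w + 4)*(w^4 - 2*w^3 - 9*w^2 + 18*w) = (w - 3)*(w + 4)*(w^3 + w^2 - 6*w) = (w - 3)*(w + 3)*(w + 4)*(w^2 - 2*w) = (w - 3)*(w - 2)*(w + 3)*(w + 4)*(w)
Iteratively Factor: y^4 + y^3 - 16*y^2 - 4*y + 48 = (y + 2)*(y^3 - y^2 - 14*y + 24) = (y - 3)*(y + 2)*(y^2 + 2*y - 8) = (y - 3)*(y - 2)*(y + 2)*(y + 4)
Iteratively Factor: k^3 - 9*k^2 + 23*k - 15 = (k - 5)*(k^2 - 4*k + 3) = (k - 5)*(k - 1)*(k - 3)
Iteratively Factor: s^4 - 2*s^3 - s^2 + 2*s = (s + 1)*(s^3 - 3*s^2 + 2*s) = s*(s + 1)*(s^2 - 3*s + 2) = s*(s - 2)*(s + 1)*(s - 1)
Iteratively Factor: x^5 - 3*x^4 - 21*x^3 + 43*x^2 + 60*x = (x - 5)*(x^4 + 2*x^3 - 11*x^2 - 12*x) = (x - 5)*(x + 1)*(x^3 + x^2 - 12*x) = (x - 5)*(x + 1)*(x + 4)*(x^2 - 3*x) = x*(x - 5)*(x + 1)*(x + 4)*(x - 3)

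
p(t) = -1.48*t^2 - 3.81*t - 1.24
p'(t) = -2.96*t - 3.81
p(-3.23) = -4.37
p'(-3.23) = 5.75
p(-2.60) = -1.34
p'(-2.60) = 3.89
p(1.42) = -9.63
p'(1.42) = -8.01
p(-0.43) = 0.12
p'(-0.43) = -2.54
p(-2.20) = -0.02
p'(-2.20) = 2.70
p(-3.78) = -7.99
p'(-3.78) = 7.38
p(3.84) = -37.69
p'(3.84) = -15.18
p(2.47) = -19.68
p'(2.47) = -11.12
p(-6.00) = -31.66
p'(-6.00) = 13.95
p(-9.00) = -86.83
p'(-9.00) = 22.83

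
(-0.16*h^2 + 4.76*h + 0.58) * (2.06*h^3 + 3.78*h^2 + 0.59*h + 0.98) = -0.3296*h^5 + 9.2008*h^4 + 19.0932*h^3 + 4.844*h^2 + 5.007*h + 0.5684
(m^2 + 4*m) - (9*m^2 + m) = -8*m^2 + 3*m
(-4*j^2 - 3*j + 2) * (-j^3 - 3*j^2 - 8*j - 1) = 4*j^5 + 15*j^4 + 39*j^3 + 22*j^2 - 13*j - 2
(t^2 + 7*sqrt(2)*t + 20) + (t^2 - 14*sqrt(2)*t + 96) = 2*t^2 - 7*sqrt(2)*t + 116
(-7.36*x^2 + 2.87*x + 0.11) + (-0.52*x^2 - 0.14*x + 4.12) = -7.88*x^2 + 2.73*x + 4.23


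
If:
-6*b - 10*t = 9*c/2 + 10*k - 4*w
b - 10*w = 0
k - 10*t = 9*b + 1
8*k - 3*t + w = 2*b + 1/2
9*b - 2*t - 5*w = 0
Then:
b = -50/2649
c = 370/2649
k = 74/2649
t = -425/5298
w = -5/2649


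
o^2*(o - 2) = o^3 - 2*o^2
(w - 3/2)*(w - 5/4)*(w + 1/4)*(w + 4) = w^4 + 3*w^3/2 - 141*w^2/16 + 167*w/32 + 15/8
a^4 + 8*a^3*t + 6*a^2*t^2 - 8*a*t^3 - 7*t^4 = (a - t)*(a + t)^2*(a + 7*t)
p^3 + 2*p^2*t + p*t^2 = p*(p + t)^2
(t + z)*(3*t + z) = 3*t^2 + 4*t*z + z^2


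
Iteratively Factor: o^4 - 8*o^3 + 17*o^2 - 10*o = (o - 2)*(o^3 - 6*o^2 + 5*o) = (o - 2)*(o - 1)*(o^2 - 5*o) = (o - 5)*(o - 2)*(o - 1)*(o)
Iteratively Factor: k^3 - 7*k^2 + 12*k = (k - 3)*(k^2 - 4*k) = (k - 4)*(k - 3)*(k)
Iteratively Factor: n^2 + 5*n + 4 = (n + 4)*(n + 1)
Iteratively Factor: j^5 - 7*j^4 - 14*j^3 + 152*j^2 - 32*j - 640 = (j + 2)*(j^4 - 9*j^3 + 4*j^2 + 144*j - 320) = (j - 4)*(j + 2)*(j^3 - 5*j^2 - 16*j + 80) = (j - 4)*(j + 2)*(j + 4)*(j^2 - 9*j + 20) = (j - 5)*(j - 4)*(j + 2)*(j + 4)*(j - 4)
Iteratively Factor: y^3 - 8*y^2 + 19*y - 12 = (y - 4)*(y^2 - 4*y + 3) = (y - 4)*(y - 1)*(y - 3)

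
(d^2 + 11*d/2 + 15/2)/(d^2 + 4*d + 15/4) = 2*(d + 3)/(2*d + 3)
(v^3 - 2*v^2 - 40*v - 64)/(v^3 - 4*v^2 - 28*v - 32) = (v + 4)/(v + 2)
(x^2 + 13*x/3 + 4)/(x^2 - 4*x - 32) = (x^2 + 13*x/3 + 4)/(x^2 - 4*x - 32)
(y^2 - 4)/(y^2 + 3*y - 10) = (y + 2)/(y + 5)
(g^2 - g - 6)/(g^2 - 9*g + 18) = (g + 2)/(g - 6)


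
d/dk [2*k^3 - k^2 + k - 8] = 6*k^2 - 2*k + 1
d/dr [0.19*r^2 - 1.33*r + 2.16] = 0.38*r - 1.33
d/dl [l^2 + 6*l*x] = 2*l + 6*x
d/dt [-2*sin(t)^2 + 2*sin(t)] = -2*sin(2*t) + 2*cos(t)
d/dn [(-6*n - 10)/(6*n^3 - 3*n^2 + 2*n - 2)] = 2*(36*n^3 + 81*n^2 - 30*n + 16)/(36*n^6 - 36*n^5 + 33*n^4 - 36*n^3 + 16*n^2 - 8*n + 4)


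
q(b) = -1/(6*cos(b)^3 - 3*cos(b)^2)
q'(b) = -(18*sin(b)*cos(b)^2 - 6*sin(b)*cos(b))/(6*cos(b)^3 - 3*cos(b)^2)^2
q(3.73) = 0.18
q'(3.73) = 0.32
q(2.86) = 0.12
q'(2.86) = -0.10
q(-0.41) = -0.48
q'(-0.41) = 0.87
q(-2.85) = 0.12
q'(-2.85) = 0.10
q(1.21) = 9.10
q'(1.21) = -9.69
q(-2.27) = 0.35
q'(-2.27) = 1.07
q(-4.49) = 4.75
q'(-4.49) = -48.49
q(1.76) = 6.85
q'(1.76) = -81.29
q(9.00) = 0.14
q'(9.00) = -0.17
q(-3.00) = 0.11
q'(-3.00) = 0.04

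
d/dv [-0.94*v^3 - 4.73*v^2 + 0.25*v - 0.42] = -2.82*v^2 - 9.46*v + 0.25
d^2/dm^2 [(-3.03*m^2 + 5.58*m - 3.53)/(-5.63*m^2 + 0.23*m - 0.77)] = (1.13686837721616e-13*m^4 - 345.89031*m^3 + 592.528224*m^2 + 117.713166*m - 28.615794)/(178.453547*m^6 - 21.870861*m^5 + 74.11332*m^4 - 5.994605*m^3 + 10.13628*m^2 - 0.409101*m + 0.456533)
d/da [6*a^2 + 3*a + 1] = 12*a + 3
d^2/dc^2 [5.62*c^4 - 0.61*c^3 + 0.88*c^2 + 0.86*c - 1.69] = 67.44*c^2 - 3.66*c + 1.76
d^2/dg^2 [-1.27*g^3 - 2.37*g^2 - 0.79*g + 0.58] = -7.62*g - 4.74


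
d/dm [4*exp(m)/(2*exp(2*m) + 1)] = (4 - 8*exp(2*m))*exp(m)/(4*exp(4*m) + 4*exp(2*m) + 1)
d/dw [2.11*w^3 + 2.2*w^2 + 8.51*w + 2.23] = 6.33*w^2 + 4.4*w + 8.51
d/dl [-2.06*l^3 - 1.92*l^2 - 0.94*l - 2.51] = -6.18*l^2 - 3.84*l - 0.94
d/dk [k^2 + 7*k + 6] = 2*k + 7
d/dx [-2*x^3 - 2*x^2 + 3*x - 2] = -6*x^2 - 4*x + 3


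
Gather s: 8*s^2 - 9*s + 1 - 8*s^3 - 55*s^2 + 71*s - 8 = -8*s^3 - 47*s^2 + 62*s - 7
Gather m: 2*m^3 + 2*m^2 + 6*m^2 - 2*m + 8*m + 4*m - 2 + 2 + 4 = 2*m^3 + 8*m^2 + 10*m + 4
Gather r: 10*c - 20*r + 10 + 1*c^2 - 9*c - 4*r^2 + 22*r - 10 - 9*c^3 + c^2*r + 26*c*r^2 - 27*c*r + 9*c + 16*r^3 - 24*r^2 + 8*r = -9*c^3 + c^2 + 10*c + 16*r^3 + r^2*(26*c - 28) + r*(c^2 - 27*c + 10)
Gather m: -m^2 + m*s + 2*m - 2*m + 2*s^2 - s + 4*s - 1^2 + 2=-m^2 + m*s + 2*s^2 + 3*s + 1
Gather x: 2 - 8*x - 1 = 1 - 8*x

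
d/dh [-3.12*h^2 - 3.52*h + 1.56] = -6.24*h - 3.52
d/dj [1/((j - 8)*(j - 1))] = (9 - 2*j)/(j^4 - 18*j^3 + 97*j^2 - 144*j + 64)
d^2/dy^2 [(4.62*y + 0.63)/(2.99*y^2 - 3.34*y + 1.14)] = ((27.0942 - 82.8828*y)*(2.99*y^2 - 3.34*y + 1.14) + (4.62*y + 0.63)*(5.98*y - 3.34)*(11.96*y - 6.68))/(2.99*y^2 - 3.34*y + 1.14)^3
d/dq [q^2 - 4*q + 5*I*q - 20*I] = 2*q - 4 + 5*I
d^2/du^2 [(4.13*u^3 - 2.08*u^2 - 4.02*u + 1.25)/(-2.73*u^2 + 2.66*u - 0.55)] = (5.6843418860808e-14*u^5 + 44.0883379999999*u^3 - 38.38233*u^2 + 10.75137*u - 0.914330000000003)/(20.346417*u^6 - 59.474142*u^5 + 70.246449*u^4 - 42.785036*u^3 + 14.152215*u^2 - 2.41395*u + 0.166375)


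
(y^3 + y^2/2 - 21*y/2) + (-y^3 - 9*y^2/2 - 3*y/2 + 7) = -4*y^2 - 12*y + 7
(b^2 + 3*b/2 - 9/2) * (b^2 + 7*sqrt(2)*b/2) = b^4 + 3*b^3/2 + 7*sqrt(2)*b^3/2 - 9*b^2/2 + 21*sqrt(2)*b^2/4 - 63*sqrt(2)*b/4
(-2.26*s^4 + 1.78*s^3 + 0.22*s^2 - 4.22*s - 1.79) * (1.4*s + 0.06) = -3.164*s^5 + 2.3564*s^4 + 0.4148*s^3 - 5.8948*s^2 - 2.7592*s - 0.1074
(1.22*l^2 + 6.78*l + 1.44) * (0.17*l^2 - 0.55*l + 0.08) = 0.2074*l^4 + 0.4816*l^3 - 3.3866*l^2 - 0.2496*l + 0.1152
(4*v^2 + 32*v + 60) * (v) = 4*v^3 + 32*v^2 + 60*v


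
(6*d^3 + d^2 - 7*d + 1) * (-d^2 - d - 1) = -6*d^5 - 7*d^4 + 5*d^2 + 6*d - 1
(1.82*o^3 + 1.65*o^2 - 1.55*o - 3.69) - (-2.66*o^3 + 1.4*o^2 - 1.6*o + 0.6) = 4.48*o^3 + 0.25*o^2 + 0.05*o - 4.29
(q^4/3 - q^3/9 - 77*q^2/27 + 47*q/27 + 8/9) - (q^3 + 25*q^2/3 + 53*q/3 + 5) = q^4/3 - 10*q^3/9 - 302*q^2/27 - 430*q/27 - 37/9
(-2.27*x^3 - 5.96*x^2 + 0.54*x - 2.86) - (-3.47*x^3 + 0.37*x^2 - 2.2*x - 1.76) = 1.2*x^3 - 6.33*x^2 + 2.74*x - 1.1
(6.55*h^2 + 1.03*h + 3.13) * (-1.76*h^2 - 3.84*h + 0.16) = -11.528*h^4 - 26.9648*h^3 - 8.416*h^2 - 11.8544*h + 0.5008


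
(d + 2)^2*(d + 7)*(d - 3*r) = d^4 - 3*d^3*r + 11*d^3 - 33*d^2*r + 32*d^2 - 96*d*r + 28*d - 84*r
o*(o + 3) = o^2 + 3*o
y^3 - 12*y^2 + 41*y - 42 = (y - 7)*(y - 3)*(y - 2)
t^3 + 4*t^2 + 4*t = t*(t + 2)^2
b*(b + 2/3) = b^2 + 2*b/3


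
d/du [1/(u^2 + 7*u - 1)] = (-2*u - 7)/(u^2 + 7*u - 1)^2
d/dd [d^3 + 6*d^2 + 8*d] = 3*d^2 + 12*d + 8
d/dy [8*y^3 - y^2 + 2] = 2*y*(12*y - 1)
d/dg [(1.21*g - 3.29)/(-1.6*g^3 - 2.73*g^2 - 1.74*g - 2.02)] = (3.872*g^3 - 12.4887*g^2 - 17.9634*g - 8.1688)/(2.56*g^6 + 8.736*g^5 + 13.0209*g^4 + 15.9644*g^3 + 14.0568*g^2 + 7.0296*g + 4.0804)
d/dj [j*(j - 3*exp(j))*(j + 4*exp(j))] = j^2*exp(j) + 3*j^2 - 24*j*exp(2*j) + 2*j*exp(j) - 12*exp(2*j)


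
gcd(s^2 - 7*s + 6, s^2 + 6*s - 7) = s - 1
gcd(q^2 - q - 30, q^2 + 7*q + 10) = q + 5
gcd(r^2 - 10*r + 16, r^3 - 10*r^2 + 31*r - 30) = r - 2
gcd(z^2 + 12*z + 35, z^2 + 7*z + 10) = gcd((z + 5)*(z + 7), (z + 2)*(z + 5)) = z + 5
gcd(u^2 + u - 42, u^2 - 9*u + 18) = u - 6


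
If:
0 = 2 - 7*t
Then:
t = 2/7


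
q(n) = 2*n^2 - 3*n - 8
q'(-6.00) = -27.00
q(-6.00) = 82.00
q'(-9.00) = -39.00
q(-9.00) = 181.00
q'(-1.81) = -10.24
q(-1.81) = 3.98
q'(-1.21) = -7.84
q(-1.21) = -1.44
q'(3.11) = 9.44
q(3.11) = 2.01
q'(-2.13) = -11.52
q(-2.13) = 7.46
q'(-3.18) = -15.72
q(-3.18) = 21.76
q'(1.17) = 1.68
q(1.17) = -8.77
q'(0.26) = -1.96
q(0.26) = -8.64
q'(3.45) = 10.80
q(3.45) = 5.46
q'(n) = 4*n - 3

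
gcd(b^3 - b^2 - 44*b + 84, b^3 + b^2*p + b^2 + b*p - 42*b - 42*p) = b^2 + b - 42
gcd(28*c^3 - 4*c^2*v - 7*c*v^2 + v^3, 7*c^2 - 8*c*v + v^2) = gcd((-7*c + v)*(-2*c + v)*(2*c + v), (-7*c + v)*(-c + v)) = -7*c + v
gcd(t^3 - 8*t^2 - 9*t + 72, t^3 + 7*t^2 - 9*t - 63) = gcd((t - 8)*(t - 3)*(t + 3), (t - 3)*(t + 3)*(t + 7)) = t^2 - 9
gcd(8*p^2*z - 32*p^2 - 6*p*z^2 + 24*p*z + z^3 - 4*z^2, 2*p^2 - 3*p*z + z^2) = -2*p + z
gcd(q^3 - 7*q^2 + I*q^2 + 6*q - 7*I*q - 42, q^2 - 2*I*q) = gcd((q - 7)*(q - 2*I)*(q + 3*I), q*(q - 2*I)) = q - 2*I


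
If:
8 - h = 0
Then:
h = 8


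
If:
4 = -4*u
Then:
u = -1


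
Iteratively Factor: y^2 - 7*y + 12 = (y - 3)*(y - 4)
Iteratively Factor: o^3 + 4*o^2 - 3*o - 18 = (o + 3)*(o^2 + o - 6) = (o + 3)^2*(o - 2)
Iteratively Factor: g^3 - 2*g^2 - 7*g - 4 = (g - 4)*(g^2 + 2*g + 1) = (g - 4)*(g + 1)*(g + 1)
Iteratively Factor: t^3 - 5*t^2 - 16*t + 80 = (t - 5)*(t^2 - 16) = (t - 5)*(t + 4)*(t - 4)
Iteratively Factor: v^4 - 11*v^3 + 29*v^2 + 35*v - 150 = (v - 5)*(v^3 - 6*v^2 - v + 30) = (v - 5)*(v - 3)*(v^2 - 3*v - 10) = (v - 5)*(v - 3)*(v + 2)*(v - 5)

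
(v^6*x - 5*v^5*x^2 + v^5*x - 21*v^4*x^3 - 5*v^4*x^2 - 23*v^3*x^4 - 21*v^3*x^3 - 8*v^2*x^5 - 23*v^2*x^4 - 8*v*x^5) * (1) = v^6*x - 5*v^5*x^2 + v^5*x - 21*v^4*x^3 - 5*v^4*x^2 - 23*v^3*x^4 - 21*v^3*x^3 - 8*v^2*x^5 - 23*v^2*x^4 - 8*v*x^5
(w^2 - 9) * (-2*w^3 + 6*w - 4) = -2*w^5 + 24*w^3 - 4*w^2 - 54*w + 36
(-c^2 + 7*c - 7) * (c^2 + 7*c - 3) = -c^4 + 45*c^2 - 70*c + 21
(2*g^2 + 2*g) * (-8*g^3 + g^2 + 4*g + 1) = -16*g^5 - 14*g^4 + 10*g^3 + 10*g^2 + 2*g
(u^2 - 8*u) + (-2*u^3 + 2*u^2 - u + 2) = -2*u^3 + 3*u^2 - 9*u + 2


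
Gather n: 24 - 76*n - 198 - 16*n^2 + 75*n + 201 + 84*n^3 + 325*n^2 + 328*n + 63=84*n^3 + 309*n^2 + 327*n + 90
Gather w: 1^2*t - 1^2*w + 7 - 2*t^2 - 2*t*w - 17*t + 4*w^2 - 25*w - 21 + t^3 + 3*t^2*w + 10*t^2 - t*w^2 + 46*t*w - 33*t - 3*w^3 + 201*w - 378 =t^3 + 8*t^2 - 49*t - 3*w^3 + w^2*(4 - t) + w*(3*t^2 + 44*t + 175) - 392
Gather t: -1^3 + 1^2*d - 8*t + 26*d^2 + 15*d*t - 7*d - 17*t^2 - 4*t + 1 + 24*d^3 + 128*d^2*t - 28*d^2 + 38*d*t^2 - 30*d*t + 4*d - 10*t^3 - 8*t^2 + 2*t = 24*d^3 - 2*d^2 - 2*d - 10*t^3 + t^2*(38*d - 25) + t*(128*d^2 - 15*d - 10)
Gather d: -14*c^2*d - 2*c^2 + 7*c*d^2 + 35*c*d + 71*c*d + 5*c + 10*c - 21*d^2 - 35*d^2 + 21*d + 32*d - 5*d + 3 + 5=-2*c^2 + 15*c + d^2*(7*c - 56) + d*(-14*c^2 + 106*c + 48) + 8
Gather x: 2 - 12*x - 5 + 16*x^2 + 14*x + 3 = 16*x^2 + 2*x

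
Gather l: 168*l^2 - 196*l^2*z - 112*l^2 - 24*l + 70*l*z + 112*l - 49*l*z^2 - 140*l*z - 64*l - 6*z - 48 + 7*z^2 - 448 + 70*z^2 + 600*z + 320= l^2*(56 - 196*z) + l*(-49*z^2 - 70*z + 24) + 77*z^2 + 594*z - 176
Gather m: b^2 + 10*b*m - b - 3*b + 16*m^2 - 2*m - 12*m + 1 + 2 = b^2 - 4*b + 16*m^2 + m*(10*b - 14) + 3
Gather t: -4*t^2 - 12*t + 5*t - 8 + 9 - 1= -4*t^2 - 7*t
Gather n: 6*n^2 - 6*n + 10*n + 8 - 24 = 6*n^2 + 4*n - 16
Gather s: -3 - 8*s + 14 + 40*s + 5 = 32*s + 16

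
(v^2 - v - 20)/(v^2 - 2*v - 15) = (v + 4)/(v + 3)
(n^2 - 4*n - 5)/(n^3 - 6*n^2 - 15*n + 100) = (n + 1)/(n^2 - n - 20)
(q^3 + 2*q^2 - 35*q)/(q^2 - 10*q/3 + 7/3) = 3*q*(q^2 + 2*q - 35)/(3*q^2 - 10*q + 7)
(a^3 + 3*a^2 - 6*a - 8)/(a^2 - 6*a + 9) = (a^3 + 3*a^2 - 6*a - 8)/(a^2 - 6*a + 9)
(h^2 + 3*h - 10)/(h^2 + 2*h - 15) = (h - 2)/(h - 3)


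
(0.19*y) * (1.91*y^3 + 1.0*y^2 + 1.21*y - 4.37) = 0.3629*y^4 + 0.19*y^3 + 0.2299*y^2 - 0.8303*y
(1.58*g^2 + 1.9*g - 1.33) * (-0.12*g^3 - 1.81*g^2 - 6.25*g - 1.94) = -0.1896*g^5 - 3.0878*g^4 - 13.1544*g^3 - 12.5329*g^2 + 4.6265*g + 2.5802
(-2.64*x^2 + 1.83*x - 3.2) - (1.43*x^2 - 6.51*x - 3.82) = -4.07*x^2 + 8.34*x + 0.62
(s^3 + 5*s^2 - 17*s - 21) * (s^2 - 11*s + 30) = s^5 - 6*s^4 - 42*s^3 + 316*s^2 - 279*s - 630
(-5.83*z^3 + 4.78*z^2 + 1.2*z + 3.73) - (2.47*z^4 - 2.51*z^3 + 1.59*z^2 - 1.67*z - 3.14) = -2.47*z^4 - 3.32*z^3 + 3.19*z^2 + 2.87*z + 6.87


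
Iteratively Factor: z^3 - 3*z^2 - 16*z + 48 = (z - 3)*(z^2 - 16) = (z - 4)*(z - 3)*(z + 4)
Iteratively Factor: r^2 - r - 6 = (r + 2)*(r - 3)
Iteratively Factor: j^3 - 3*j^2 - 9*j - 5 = (j + 1)*(j^2 - 4*j - 5) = (j - 5)*(j + 1)*(j + 1)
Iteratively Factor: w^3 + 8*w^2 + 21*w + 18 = (w + 3)*(w^2 + 5*w + 6) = (w + 3)^2*(w + 2)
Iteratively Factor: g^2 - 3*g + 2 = (g - 2)*(g - 1)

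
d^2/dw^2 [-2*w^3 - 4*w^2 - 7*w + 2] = -12*w - 8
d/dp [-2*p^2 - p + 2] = -4*p - 1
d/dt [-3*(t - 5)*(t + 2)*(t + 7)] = -9*t^2 - 24*t + 93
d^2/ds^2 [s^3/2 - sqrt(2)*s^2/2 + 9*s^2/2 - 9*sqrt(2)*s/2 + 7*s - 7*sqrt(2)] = 3*s - sqrt(2) + 9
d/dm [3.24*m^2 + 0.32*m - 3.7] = 6.48*m + 0.32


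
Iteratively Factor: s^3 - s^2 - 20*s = (s - 5)*(s^2 + 4*s) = (s - 5)*(s + 4)*(s)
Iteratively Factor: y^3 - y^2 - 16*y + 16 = (y - 4)*(y^2 + 3*y - 4) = (y - 4)*(y + 4)*(y - 1)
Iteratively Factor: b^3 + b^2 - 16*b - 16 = (b + 4)*(b^2 - 3*b - 4) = (b + 1)*(b + 4)*(b - 4)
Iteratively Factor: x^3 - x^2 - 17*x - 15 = (x + 1)*(x^2 - 2*x - 15) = (x + 1)*(x + 3)*(x - 5)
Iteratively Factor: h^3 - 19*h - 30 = (h + 3)*(h^2 - 3*h - 10) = (h - 5)*(h + 3)*(h + 2)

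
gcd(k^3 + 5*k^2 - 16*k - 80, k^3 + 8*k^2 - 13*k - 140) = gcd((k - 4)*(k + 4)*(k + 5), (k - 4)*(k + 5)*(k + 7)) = k^2 + k - 20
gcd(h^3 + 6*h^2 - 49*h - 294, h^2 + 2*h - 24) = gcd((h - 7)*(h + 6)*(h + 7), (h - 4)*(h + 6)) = h + 6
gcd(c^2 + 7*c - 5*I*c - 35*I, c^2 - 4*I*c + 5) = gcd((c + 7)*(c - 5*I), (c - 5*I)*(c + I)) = c - 5*I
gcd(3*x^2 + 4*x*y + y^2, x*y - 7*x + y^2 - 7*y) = x + y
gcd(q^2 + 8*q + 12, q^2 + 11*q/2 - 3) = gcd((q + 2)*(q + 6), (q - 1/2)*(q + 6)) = q + 6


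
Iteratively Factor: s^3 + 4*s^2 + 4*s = (s + 2)*(s^2 + 2*s) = s*(s + 2)*(s + 2)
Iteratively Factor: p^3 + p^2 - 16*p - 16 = (p + 4)*(p^2 - 3*p - 4) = (p + 1)*(p + 4)*(p - 4)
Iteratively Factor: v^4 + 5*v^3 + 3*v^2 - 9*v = (v + 3)*(v^3 + 2*v^2 - 3*v) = (v - 1)*(v + 3)*(v^2 + 3*v) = v*(v - 1)*(v + 3)*(v + 3)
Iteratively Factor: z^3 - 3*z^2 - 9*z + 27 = (z + 3)*(z^2 - 6*z + 9) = (z - 3)*(z + 3)*(z - 3)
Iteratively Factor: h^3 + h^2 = (h + 1)*(h^2) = h*(h + 1)*(h)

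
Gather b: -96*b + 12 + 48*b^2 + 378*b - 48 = 48*b^2 + 282*b - 36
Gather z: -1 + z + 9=z + 8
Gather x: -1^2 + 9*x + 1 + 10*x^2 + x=10*x^2 + 10*x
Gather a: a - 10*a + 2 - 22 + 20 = -9*a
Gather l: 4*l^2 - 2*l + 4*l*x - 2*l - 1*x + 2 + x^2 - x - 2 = 4*l^2 + l*(4*x - 4) + x^2 - 2*x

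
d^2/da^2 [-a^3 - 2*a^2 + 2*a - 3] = -6*a - 4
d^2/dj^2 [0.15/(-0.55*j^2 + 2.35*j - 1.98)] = (0.09075*j^2 - 0.38775*j - 0.15*(1.1*j - 2.35)*(2.2*j - 4.7) + 0.3267)/(0.55*j^2 - 2.35*j + 1.98)^3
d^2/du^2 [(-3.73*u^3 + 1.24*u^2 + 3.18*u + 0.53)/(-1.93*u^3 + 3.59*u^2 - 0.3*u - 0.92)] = (42.4503500000001*u^6 - 84.0291120000001*u^5 + 33.3411360000001*u^4 + 33.9332439999999*u^3 + 6.53556600000002*u^2 - 35.003724*u - 3.94008)/(7.189057*u^9 - 40.117173*u^8 + 77.974509*u^7 - 48.459215*u^6 - 26.126034*u^5 + 37.797936*u^4 - 1.017384*u^3 - 8.867328*u^2 + 0.76176*u + 0.778688)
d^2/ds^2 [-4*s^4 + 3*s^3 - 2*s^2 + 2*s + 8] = -48*s^2 + 18*s - 4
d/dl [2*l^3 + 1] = 6*l^2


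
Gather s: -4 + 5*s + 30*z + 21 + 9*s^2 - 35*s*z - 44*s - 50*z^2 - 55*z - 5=9*s^2 + s*(-35*z - 39) - 50*z^2 - 25*z + 12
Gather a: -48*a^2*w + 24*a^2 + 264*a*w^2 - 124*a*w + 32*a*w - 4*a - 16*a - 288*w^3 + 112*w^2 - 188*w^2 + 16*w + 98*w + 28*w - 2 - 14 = a^2*(24 - 48*w) + a*(264*w^2 - 92*w - 20) - 288*w^3 - 76*w^2 + 142*w - 16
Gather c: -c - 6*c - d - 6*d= -7*c - 7*d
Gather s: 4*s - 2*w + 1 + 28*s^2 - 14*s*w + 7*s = 28*s^2 + s*(11 - 14*w) - 2*w + 1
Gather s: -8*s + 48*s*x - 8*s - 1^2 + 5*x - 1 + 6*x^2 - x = s*(48*x - 16) + 6*x^2 + 4*x - 2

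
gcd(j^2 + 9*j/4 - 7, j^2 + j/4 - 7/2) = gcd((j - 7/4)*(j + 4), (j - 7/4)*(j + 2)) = j - 7/4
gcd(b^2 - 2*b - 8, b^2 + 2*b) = b + 2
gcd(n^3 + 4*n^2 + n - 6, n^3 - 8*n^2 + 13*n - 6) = n - 1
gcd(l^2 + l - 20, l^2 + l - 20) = l^2 + l - 20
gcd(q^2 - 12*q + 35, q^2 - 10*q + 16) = 1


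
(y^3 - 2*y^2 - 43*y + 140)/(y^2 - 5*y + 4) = (y^2 + 2*y - 35)/(y - 1)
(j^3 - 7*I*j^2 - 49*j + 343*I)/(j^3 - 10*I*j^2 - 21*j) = (j^2 - 49)/(j*(j - 3*I))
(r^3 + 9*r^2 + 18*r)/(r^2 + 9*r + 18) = r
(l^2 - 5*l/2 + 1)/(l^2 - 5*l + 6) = (l - 1/2)/(l - 3)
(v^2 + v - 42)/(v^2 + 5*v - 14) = (v - 6)/(v - 2)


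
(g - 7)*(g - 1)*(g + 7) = g^3 - g^2 - 49*g + 49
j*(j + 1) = j^2 + j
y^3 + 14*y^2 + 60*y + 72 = (y + 2)*(y + 6)^2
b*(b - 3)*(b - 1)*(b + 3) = b^4 - b^3 - 9*b^2 + 9*b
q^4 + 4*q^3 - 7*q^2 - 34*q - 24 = (q - 3)*(q + 1)*(q + 2)*(q + 4)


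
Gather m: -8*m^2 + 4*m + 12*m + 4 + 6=-8*m^2 + 16*m + 10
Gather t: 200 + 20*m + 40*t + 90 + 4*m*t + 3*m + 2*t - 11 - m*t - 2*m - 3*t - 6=21*m + t*(3*m + 39) + 273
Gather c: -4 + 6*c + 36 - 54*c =32 - 48*c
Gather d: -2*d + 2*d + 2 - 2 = 0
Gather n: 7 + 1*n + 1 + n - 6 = 2*n + 2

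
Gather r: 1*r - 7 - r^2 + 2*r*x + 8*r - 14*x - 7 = -r^2 + r*(2*x + 9) - 14*x - 14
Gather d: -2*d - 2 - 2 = -2*d - 4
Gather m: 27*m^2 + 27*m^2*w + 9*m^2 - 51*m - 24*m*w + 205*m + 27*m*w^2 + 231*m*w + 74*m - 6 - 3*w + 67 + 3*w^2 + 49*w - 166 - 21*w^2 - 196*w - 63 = m^2*(27*w + 36) + m*(27*w^2 + 207*w + 228) - 18*w^2 - 150*w - 168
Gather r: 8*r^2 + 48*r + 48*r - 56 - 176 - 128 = 8*r^2 + 96*r - 360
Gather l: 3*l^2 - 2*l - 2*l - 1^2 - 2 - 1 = 3*l^2 - 4*l - 4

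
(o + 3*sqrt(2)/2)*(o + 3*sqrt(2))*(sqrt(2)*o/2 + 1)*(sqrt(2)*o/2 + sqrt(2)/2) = o^4/2 + o^3/2 + 11*sqrt(2)*o^3/4 + 11*sqrt(2)*o^2/4 + 9*o^2 + 9*sqrt(2)*o/2 + 9*o + 9*sqrt(2)/2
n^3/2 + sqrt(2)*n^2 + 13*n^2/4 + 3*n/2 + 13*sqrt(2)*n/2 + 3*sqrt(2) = (n/2 + sqrt(2))*(n + 1/2)*(n + 6)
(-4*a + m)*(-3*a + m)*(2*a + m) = 24*a^3 - 2*a^2*m - 5*a*m^2 + m^3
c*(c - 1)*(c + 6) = c^3 + 5*c^2 - 6*c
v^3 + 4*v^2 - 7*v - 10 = (v - 2)*(v + 1)*(v + 5)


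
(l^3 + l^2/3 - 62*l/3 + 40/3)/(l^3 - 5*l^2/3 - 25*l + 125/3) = (3*l^2 - 14*l + 8)/(3*l^2 - 20*l + 25)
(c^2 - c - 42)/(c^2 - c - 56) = (-c^2 + c + 42)/(-c^2 + c + 56)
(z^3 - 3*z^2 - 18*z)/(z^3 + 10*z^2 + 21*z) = (z - 6)/(z + 7)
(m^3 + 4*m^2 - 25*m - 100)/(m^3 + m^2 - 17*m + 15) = (m^2 - m - 20)/(m^2 - 4*m + 3)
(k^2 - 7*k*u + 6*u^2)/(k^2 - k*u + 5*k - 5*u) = (k - 6*u)/(k + 5)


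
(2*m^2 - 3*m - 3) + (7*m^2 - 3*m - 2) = 9*m^2 - 6*m - 5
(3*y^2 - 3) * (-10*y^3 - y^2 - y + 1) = -30*y^5 - 3*y^4 + 27*y^3 + 6*y^2 + 3*y - 3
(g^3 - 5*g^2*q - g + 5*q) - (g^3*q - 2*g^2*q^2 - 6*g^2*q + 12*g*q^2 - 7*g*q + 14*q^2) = -g^3*q + g^3 + 2*g^2*q^2 + g^2*q - 12*g*q^2 + 7*g*q - g - 14*q^2 + 5*q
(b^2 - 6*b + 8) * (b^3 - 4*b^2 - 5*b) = b^5 - 10*b^4 + 27*b^3 - 2*b^2 - 40*b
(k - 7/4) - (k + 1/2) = -9/4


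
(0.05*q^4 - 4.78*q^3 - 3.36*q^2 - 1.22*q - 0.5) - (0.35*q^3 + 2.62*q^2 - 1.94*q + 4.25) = 0.05*q^4 - 5.13*q^3 - 5.98*q^2 + 0.72*q - 4.75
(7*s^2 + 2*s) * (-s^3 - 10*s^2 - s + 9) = -7*s^5 - 72*s^4 - 27*s^3 + 61*s^2 + 18*s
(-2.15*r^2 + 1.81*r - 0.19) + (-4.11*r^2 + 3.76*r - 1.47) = -6.26*r^2 + 5.57*r - 1.66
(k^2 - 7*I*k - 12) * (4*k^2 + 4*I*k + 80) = 4*k^4 - 24*I*k^3 + 60*k^2 - 608*I*k - 960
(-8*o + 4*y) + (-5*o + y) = -13*o + 5*y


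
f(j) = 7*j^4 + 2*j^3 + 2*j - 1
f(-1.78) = 54.43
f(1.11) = 14.58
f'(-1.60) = -97.33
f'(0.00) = 2.00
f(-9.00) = 44450.00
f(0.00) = -1.00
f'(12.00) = 49250.00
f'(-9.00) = -19924.00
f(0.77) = 3.91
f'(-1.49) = -77.30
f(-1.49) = 23.91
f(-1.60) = 33.48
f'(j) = 28*j^3 + 6*j^2 + 2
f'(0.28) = 3.09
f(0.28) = -0.35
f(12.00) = 148631.00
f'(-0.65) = -3.15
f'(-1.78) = -136.90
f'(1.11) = 47.69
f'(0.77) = 18.34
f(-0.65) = -1.60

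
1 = 1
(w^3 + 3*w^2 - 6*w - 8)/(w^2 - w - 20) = (w^2 - w - 2)/(w - 5)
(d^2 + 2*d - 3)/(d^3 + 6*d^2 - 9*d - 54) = (d - 1)/(d^2 + 3*d - 18)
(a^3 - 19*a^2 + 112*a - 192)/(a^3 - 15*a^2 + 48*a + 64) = (a - 3)/(a + 1)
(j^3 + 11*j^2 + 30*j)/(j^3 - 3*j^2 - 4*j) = (j^2 + 11*j + 30)/(j^2 - 3*j - 4)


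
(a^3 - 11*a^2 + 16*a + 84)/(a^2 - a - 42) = (a^2 - 4*a - 12)/(a + 6)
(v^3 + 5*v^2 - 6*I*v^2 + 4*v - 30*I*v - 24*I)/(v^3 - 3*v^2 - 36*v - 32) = (v - 6*I)/(v - 8)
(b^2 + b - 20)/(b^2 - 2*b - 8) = (b + 5)/(b + 2)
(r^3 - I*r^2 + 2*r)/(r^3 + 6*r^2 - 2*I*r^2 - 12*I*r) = (r + I)/(r + 6)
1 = 1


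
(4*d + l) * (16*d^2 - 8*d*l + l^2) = 64*d^3 - 16*d^2*l - 4*d*l^2 + l^3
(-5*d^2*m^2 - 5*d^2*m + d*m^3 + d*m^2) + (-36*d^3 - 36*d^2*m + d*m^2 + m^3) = -36*d^3 - 5*d^2*m^2 - 41*d^2*m + d*m^3 + 2*d*m^2 + m^3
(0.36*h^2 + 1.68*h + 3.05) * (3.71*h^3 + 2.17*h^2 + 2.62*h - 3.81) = 1.3356*h^5 + 7.014*h^4 + 15.9043*h^3 + 9.6485*h^2 + 1.5902*h - 11.6205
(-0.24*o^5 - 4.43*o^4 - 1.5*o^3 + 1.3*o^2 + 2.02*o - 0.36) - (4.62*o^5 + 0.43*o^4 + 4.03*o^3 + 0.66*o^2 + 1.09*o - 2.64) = -4.86*o^5 - 4.86*o^4 - 5.53*o^3 + 0.64*o^2 + 0.93*o + 2.28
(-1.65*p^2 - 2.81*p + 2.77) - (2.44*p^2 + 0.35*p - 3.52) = -4.09*p^2 - 3.16*p + 6.29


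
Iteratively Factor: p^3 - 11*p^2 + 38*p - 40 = (p - 5)*(p^2 - 6*p + 8) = (p - 5)*(p - 2)*(p - 4)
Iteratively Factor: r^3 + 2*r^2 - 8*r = (r - 2)*(r^2 + 4*r) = (r - 2)*(r + 4)*(r)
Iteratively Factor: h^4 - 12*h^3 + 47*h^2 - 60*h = (h - 4)*(h^3 - 8*h^2 + 15*h) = (h - 5)*(h - 4)*(h^2 - 3*h) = (h - 5)*(h - 4)*(h - 3)*(h)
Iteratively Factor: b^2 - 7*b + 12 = (b - 4)*(b - 3)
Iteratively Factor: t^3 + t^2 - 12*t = (t + 4)*(t^2 - 3*t) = t*(t + 4)*(t - 3)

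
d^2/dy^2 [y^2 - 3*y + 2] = 2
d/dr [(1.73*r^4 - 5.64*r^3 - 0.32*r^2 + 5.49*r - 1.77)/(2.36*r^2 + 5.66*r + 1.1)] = (8.1656*r^5 + 16.065*r^4 - 56.2328*r^3 - 33.3796*r^2 + 7.6504*r + 16.0572)/(5.5696*r^4 + 26.7152*r^3 + 37.2276*r^2 + 12.452*r + 1.21)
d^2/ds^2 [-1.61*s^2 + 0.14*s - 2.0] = -3.22000000000000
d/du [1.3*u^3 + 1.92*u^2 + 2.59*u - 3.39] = 3.9*u^2 + 3.84*u + 2.59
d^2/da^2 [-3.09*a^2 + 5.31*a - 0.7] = -6.18000000000000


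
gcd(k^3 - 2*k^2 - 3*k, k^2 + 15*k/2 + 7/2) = 1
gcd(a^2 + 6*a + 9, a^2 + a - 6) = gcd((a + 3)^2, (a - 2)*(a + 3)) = a + 3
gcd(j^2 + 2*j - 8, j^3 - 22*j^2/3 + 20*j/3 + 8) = j - 2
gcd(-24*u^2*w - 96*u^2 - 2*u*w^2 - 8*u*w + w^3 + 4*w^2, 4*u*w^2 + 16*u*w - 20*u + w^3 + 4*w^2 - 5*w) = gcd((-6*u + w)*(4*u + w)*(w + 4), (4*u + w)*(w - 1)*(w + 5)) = 4*u + w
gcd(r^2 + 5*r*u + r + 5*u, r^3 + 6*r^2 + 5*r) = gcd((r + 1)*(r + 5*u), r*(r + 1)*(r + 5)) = r + 1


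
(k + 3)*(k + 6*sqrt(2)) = k^2 + 3*k + 6*sqrt(2)*k + 18*sqrt(2)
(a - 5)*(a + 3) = a^2 - 2*a - 15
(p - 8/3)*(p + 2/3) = p^2 - 2*p - 16/9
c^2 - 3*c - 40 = (c - 8)*(c + 5)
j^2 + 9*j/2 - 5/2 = (j - 1/2)*(j + 5)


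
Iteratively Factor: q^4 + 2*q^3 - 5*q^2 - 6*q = (q)*(q^3 + 2*q^2 - 5*q - 6) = q*(q + 1)*(q^2 + q - 6) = q*(q - 2)*(q + 1)*(q + 3)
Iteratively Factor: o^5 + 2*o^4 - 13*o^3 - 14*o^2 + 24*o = (o)*(o^4 + 2*o^3 - 13*o^2 - 14*o + 24) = o*(o - 1)*(o^3 + 3*o^2 - 10*o - 24) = o*(o - 1)*(o + 4)*(o^2 - o - 6) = o*(o - 3)*(o - 1)*(o + 4)*(o + 2)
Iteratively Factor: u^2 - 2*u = (u - 2)*(u)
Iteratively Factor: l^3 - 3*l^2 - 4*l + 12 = (l - 3)*(l^2 - 4) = (l - 3)*(l - 2)*(l + 2)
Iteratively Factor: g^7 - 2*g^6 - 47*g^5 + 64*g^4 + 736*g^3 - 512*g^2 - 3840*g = (g - 5)*(g^6 + 3*g^5 - 32*g^4 - 96*g^3 + 256*g^2 + 768*g) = (g - 5)*(g - 4)*(g^5 + 7*g^4 - 4*g^3 - 112*g^2 - 192*g) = (g - 5)*(g - 4)^2*(g^4 + 11*g^3 + 40*g^2 + 48*g) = (g - 5)*(g - 4)^2*(g + 3)*(g^3 + 8*g^2 + 16*g) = (g - 5)*(g - 4)^2*(g + 3)*(g + 4)*(g^2 + 4*g) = (g - 5)*(g - 4)^2*(g + 3)*(g + 4)^2*(g)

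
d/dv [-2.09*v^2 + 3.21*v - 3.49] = 3.21 - 4.18*v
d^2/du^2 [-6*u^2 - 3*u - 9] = -12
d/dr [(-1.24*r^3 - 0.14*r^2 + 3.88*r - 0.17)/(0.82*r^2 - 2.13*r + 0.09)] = (-1.0168*r^4 + 5.2824*r^3 - 3.2182*r^2 + 0.2536*r - 0.0129000000000001)/(0.6724*r^4 - 3.4932*r^3 + 4.6845*r^2 - 0.3834*r + 0.0081)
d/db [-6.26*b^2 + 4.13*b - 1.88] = 4.13 - 12.52*b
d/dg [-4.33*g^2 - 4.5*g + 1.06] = -8.66*g - 4.5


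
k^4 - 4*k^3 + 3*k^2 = k^2*(k - 3)*(k - 1)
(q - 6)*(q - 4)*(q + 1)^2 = q^4 - 8*q^3 + 5*q^2 + 38*q + 24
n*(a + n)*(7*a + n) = 7*a^2*n + 8*a*n^2 + n^3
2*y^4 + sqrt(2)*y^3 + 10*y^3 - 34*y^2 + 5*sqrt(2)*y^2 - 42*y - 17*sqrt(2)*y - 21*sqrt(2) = (y - 3)*(y + 7)*(sqrt(2)*y + 1)*(sqrt(2)*y + sqrt(2))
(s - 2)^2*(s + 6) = s^3 + 2*s^2 - 20*s + 24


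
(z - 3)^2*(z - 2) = z^3 - 8*z^2 + 21*z - 18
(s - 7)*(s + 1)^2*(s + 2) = s^4 - 3*s^3 - 23*s^2 - 33*s - 14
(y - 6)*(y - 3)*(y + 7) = y^3 - 2*y^2 - 45*y + 126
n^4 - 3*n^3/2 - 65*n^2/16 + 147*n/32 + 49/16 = (n - 2)*(n - 7/4)*(n + 1/2)*(n + 7/4)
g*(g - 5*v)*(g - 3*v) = g^3 - 8*g^2*v + 15*g*v^2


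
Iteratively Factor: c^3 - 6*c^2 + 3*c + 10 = (c - 2)*(c^2 - 4*c - 5) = (c - 5)*(c - 2)*(c + 1)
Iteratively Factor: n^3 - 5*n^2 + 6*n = (n - 2)*(n^2 - 3*n) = n*(n - 2)*(n - 3)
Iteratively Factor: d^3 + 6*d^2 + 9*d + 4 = (d + 1)*(d^2 + 5*d + 4) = (d + 1)^2*(d + 4)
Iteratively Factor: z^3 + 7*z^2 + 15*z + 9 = (z + 3)*(z^2 + 4*z + 3) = (z + 1)*(z + 3)*(z + 3)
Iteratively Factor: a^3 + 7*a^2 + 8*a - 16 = (a + 4)*(a^2 + 3*a - 4) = (a + 4)^2*(a - 1)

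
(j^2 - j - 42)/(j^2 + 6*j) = (j - 7)/j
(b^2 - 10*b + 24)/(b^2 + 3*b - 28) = (b - 6)/(b + 7)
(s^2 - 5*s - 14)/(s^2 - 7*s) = (s + 2)/s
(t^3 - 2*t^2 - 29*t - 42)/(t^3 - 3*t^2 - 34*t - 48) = (t - 7)/(t - 8)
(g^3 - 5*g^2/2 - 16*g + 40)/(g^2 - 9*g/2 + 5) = (g^2 - 16)/(g - 2)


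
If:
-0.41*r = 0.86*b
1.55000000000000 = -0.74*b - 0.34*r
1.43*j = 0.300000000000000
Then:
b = -57.77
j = 0.21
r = 121.18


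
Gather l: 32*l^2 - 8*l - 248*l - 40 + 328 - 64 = 32*l^2 - 256*l + 224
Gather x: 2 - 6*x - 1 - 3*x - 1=-9*x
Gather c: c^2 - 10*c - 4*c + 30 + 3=c^2 - 14*c + 33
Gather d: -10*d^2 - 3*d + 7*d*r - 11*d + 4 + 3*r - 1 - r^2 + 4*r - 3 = -10*d^2 + d*(7*r - 14) - r^2 + 7*r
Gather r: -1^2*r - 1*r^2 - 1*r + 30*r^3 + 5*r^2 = 30*r^3 + 4*r^2 - 2*r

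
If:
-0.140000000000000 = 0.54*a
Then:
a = -0.26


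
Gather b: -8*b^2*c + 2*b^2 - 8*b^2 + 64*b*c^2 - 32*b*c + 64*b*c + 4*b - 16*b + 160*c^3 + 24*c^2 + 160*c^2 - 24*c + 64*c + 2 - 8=b^2*(-8*c - 6) + b*(64*c^2 + 32*c - 12) + 160*c^3 + 184*c^2 + 40*c - 6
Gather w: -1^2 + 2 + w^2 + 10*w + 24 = w^2 + 10*w + 25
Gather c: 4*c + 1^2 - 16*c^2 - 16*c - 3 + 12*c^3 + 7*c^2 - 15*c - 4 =12*c^3 - 9*c^2 - 27*c - 6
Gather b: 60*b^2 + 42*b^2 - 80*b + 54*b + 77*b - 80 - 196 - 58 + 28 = 102*b^2 + 51*b - 306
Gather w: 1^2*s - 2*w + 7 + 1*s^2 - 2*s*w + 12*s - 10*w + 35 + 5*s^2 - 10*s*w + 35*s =6*s^2 + 48*s + w*(-12*s - 12) + 42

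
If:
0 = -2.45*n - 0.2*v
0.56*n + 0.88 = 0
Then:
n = -1.57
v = 19.25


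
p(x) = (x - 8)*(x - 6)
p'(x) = 2*x - 14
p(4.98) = 3.08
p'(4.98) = -4.04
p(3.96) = 8.24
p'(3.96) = -6.08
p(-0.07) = 48.98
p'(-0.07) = -14.14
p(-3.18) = 102.63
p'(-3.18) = -20.36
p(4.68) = 4.38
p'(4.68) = -4.64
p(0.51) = 41.12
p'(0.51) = -12.98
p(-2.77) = 94.45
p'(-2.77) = -19.54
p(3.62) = 10.42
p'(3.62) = -6.76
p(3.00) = 15.00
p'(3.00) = -8.00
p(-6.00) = 168.00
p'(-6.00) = -26.00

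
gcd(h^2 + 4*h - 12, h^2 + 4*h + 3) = 1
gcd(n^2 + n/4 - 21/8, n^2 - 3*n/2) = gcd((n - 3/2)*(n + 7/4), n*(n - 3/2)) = n - 3/2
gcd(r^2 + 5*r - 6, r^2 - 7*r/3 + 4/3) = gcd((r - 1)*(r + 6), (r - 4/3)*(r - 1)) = r - 1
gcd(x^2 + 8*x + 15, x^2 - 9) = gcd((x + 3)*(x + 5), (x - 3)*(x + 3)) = x + 3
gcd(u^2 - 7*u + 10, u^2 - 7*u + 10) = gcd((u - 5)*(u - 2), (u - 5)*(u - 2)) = u^2 - 7*u + 10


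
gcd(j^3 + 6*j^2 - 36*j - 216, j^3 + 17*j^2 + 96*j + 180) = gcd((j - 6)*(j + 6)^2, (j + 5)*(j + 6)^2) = j^2 + 12*j + 36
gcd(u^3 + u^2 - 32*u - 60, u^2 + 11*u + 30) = u + 5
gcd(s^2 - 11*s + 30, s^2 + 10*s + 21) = 1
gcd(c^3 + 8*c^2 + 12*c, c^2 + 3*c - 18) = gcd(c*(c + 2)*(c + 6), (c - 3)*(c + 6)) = c + 6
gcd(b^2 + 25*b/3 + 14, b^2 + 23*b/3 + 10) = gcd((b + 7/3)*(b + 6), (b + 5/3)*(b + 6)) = b + 6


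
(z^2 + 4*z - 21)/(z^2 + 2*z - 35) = (z - 3)/(z - 5)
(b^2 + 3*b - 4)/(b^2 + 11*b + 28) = (b - 1)/(b + 7)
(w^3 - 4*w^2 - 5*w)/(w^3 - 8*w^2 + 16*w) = (w^2 - 4*w - 5)/(w^2 - 8*w + 16)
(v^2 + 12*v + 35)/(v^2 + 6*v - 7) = (v + 5)/(v - 1)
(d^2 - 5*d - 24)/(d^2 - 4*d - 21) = (d - 8)/(d - 7)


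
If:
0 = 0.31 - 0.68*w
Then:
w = 0.46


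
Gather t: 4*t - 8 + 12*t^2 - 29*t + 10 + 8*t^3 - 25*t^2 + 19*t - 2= 8*t^3 - 13*t^2 - 6*t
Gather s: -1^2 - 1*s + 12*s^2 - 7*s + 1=12*s^2 - 8*s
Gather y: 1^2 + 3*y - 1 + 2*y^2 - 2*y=2*y^2 + y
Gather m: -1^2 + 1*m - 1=m - 2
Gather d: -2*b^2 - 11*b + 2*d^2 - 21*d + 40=-2*b^2 - 11*b + 2*d^2 - 21*d + 40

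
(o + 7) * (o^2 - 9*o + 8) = o^3 - 2*o^2 - 55*o + 56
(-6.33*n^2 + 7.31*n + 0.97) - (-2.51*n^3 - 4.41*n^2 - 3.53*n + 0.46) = 2.51*n^3 - 1.92*n^2 + 10.84*n + 0.51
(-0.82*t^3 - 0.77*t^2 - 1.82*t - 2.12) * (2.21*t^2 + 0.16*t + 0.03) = -1.8122*t^5 - 1.8329*t^4 - 4.17*t^3 - 4.9995*t^2 - 0.3938*t - 0.0636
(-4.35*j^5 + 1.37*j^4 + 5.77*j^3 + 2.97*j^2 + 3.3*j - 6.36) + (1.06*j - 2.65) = -4.35*j^5 + 1.37*j^4 + 5.77*j^3 + 2.97*j^2 + 4.36*j - 9.01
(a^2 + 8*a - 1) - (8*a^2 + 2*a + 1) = -7*a^2 + 6*a - 2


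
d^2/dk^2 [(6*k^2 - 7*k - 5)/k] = -10/k^3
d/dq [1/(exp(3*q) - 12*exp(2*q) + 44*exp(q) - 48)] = (-3*exp(2*q) + 24*exp(q) - 44)*exp(q)/(exp(3*q) - 12*exp(2*q) + 44*exp(q) - 48)^2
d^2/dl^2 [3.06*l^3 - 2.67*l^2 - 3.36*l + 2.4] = 18.36*l - 5.34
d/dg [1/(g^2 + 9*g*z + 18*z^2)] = (-2*g - 9*z)/(g^2 + 9*g*z + 18*z^2)^2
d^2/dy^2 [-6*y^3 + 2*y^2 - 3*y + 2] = 4 - 36*y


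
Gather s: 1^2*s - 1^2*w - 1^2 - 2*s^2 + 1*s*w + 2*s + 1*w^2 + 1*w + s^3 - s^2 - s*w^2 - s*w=s^3 - 3*s^2 + s*(3 - w^2) + w^2 - 1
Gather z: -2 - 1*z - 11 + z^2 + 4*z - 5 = z^2 + 3*z - 18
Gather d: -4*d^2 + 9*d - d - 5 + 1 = -4*d^2 + 8*d - 4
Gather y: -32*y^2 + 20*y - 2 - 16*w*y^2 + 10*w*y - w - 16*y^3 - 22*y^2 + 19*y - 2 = -w - 16*y^3 + y^2*(-16*w - 54) + y*(10*w + 39) - 4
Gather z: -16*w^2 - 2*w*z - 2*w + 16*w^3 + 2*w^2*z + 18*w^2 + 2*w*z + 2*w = 16*w^3 + 2*w^2*z + 2*w^2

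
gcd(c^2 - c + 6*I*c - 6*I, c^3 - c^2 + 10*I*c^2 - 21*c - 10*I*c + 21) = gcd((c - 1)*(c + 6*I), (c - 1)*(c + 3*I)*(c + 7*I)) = c - 1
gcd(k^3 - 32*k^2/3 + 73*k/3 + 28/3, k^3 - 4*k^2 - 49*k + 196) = k^2 - 11*k + 28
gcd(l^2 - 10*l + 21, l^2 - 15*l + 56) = l - 7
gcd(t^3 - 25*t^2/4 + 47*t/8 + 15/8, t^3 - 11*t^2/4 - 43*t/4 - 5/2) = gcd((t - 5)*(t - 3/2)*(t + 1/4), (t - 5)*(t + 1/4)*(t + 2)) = t^2 - 19*t/4 - 5/4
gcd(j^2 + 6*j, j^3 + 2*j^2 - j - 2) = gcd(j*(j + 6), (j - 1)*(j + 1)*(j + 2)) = 1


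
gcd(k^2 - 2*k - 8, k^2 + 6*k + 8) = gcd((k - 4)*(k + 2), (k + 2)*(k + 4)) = k + 2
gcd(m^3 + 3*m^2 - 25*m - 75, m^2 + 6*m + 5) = m + 5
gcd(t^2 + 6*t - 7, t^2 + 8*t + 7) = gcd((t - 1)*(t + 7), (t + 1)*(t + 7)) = t + 7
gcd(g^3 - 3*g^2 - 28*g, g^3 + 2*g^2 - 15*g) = g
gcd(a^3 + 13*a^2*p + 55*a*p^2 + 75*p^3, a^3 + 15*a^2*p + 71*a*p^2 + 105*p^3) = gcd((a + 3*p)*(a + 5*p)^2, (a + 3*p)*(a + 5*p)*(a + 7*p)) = a^2 + 8*a*p + 15*p^2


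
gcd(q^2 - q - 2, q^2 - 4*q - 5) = q + 1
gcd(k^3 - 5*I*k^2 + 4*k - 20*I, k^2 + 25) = k - 5*I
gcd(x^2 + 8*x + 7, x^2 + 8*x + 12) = 1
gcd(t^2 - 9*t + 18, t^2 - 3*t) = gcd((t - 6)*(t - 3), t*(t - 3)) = t - 3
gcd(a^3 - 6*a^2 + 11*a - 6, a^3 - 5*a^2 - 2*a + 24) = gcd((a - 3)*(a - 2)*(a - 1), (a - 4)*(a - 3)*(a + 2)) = a - 3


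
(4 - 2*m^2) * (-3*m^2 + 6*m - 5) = 6*m^4 - 12*m^3 - 2*m^2 + 24*m - 20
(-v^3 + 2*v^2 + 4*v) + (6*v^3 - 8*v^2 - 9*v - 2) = 5*v^3 - 6*v^2 - 5*v - 2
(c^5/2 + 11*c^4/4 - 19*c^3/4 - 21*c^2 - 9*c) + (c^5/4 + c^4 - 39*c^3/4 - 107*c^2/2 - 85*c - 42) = 3*c^5/4 + 15*c^4/4 - 29*c^3/2 - 149*c^2/2 - 94*c - 42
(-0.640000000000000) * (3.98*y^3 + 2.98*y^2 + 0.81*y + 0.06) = -2.5472*y^3 - 1.9072*y^2 - 0.5184*y - 0.0384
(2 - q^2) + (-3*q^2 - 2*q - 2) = -4*q^2 - 2*q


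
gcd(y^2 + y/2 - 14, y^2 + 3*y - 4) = y + 4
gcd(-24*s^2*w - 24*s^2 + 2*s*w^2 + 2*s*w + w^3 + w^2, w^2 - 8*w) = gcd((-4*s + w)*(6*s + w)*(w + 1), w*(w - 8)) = 1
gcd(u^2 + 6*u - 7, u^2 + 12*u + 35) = u + 7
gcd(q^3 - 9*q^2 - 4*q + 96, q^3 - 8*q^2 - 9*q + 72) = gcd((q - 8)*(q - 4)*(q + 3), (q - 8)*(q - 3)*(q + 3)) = q^2 - 5*q - 24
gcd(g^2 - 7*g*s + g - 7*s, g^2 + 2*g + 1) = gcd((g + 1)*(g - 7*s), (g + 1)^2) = g + 1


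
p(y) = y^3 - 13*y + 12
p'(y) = 3*y^2 - 13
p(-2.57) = 28.44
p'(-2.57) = 6.81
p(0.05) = 11.35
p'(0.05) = -12.99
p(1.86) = -5.75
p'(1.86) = -2.62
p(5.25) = 88.45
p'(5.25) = 69.69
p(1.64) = -4.91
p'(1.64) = -4.93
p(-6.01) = -126.95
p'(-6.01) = 95.36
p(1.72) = -5.27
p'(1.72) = -4.12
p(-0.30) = 15.87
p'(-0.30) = -12.73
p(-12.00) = -1560.00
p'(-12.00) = 419.00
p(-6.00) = -126.00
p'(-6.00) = 95.00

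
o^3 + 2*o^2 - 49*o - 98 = (o - 7)*(o + 2)*(o + 7)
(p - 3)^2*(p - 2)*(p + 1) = p^4 - 7*p^3 + 13*p^2 + 3*p - 18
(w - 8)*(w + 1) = w^2 - 7*w - 8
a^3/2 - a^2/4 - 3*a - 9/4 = (a/2 + 1/2)*(a - 3)*(a + 3/2)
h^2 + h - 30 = (h - 5)*(h + 6)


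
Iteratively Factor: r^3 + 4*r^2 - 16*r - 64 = (r - 4)*(r^2 + 8*r + 16) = (r - 4)*(r + 4)*(r + 4)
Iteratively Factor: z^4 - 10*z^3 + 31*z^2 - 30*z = (z - 5)*(z^3 - 5*z^2 + 6*z) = (z - 5)*(z - 3)*(z^2 - 2*z) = z*(z - 5)*(z - 3)*(z - 2)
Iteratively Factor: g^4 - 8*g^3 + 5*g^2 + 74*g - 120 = (g - 5)*(g^3 - 3*g^2 - 10*g + 24) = (g - 5)*(g + 3)*(g^2 - 6*g + 8) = (g - 5)*(g - 2)*(g + 3)*(g - 4)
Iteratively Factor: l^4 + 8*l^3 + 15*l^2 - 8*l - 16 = (l - 1)*(l^3 + 9*l^2 + 24*l + 16) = (l - 1)*(l + 4)*(l^2 + 5*l + 4) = (l - 1)*(l + 4)^2*(l + 1)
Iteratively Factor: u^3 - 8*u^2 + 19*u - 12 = (u - 1)*(u^2 - 7*u + 12) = (u - 3)*(u - 1)*(u - 4)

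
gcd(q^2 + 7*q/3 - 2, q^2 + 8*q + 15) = q + 3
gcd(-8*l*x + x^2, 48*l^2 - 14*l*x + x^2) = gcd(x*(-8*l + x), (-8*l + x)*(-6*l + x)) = -8*l + x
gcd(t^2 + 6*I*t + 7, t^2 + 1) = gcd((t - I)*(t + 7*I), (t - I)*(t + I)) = t - I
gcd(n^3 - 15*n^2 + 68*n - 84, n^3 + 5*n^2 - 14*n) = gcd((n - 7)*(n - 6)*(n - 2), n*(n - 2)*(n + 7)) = n - 2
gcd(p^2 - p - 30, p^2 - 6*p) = p - 6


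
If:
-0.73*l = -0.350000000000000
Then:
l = 0.48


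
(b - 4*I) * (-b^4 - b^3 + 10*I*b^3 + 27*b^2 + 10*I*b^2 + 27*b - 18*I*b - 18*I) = -b^5 - b^4 + 14*I*b^4 + 67*b^3 + 14*I*b^3 + 67*b^2 - 126*I*b^2 - 72*b - 126*I*b - 72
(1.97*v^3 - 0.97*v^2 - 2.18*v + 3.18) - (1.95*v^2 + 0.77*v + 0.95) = 1.97*v^3 - 2.92*v^2 - 2.95*v + 2.23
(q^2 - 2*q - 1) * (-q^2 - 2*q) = -q^4 + 5*q^2 + 2*q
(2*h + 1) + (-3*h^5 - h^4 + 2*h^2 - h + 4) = -3*h^5 - h^4 + 2*h^2 + h + 5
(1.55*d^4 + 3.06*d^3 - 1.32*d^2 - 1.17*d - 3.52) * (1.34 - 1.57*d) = -2.4335*d^5 - 2.7272*d^4 + 6.1728*d^3 + 0.0680999999999998*d^2 + 3.9586*d - 4.7168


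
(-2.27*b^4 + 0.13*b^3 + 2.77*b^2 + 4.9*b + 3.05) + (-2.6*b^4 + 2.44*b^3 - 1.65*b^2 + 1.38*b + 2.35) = -4.87*b^4 + 2.57*b^3 + 1.12*b^2 + 6.28*b + 5.4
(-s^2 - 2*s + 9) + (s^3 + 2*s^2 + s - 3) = s^3 + s^2 - s + 6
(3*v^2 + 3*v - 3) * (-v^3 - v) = -3*v^5 - 3*v^4 - 3*v^2 + 3*v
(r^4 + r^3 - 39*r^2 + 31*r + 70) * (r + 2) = r^5 + 3*r^4 - 37*r^3 - 47*r^2 + 132*r + 140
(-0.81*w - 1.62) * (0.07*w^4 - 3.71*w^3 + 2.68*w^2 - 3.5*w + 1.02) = -0.0567*w^5 + 2.8917*w^4 + 3.8394*w^3 - 1.5066*w^2 + 4.8438*w - 1.6524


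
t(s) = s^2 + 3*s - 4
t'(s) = 2*s + 3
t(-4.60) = 3.36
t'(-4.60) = -6.20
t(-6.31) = 16.89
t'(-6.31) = -9.62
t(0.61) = -1.80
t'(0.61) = 4.22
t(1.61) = 3.42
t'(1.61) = 6.22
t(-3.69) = -1.45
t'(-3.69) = -4.38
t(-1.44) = -6.25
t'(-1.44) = 0.12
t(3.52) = 18.95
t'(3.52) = 10.04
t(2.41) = 9.04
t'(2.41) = 7.82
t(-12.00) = 104.00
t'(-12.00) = -21.00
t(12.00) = 176.00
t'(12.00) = 27.00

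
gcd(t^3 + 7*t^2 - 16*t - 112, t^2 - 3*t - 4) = t - 4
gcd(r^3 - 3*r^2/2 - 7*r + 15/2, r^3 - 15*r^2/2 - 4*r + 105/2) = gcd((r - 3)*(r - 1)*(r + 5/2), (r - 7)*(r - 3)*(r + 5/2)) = r^2 - r/2 - 15/2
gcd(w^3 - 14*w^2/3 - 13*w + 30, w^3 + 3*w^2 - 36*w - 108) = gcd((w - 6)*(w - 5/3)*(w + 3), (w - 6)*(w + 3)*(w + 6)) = w^2 - 3*w - 18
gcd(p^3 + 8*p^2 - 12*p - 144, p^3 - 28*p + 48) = p^2 + 2*p - 24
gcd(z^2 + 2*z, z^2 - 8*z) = z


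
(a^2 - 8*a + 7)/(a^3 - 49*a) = (a - 1)/(a*(a + 7))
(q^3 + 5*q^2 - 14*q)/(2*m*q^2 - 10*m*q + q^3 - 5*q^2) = (q^2 + 5*q - 14)/(2*m*q - 10*m + q^2 - 5*q)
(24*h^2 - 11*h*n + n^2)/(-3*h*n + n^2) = (-8*h + n)/n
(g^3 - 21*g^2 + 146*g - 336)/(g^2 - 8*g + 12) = (g^2 - 15*g + 56)/(g - 2)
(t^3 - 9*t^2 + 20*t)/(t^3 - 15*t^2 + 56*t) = (t^2 - 9*t + 20)/(t^2 - 15*t + 56)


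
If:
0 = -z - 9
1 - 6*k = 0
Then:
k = 1/6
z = -9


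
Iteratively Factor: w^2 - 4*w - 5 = (w + 1)*(w - 5)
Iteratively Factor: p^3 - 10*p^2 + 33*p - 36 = (p - 3)*(p^2 - 7*p + 12) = (p - 3)^2*(p - 4)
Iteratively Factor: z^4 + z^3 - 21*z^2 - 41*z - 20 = (z + 1)*(z^3 - 21*z - 20) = (z + 1)^2*(z^2 - z - 20) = (z - 5)*(z + 1)^2*(z + 4)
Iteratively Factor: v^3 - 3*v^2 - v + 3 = (v + 1)*(v^2 - 4*v + 3) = (v - 3)*(v + 1)*(v - 1)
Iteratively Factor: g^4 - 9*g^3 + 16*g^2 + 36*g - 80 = (g - 5)*(g^3 - 4*g^2 - 4*g + 16) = (g - 5)*(g + 2)*(g^2 - 6*g + 8) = (g - 5)*(g - 4)*(g + 2)*(g - 2)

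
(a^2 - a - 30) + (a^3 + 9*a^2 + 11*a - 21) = a^3 + 10*a^2 + 10*a - 51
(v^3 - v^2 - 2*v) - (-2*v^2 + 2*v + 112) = v^3 + v^2 - 4*v - 112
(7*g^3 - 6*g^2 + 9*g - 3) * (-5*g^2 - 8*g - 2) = -35*g^5 - 26*g^4 - 11*g^3 - 45*g^2 + 6*g + 6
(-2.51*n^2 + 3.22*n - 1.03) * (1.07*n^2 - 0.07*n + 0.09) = -2.6857*n^4 + 3.6211*n^3 - 1.5534*n^2 + 0.3619*n - 0.0927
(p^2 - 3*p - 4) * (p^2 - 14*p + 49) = p^4 - 17*p^3 + 87*p^2 - 91*p - 196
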